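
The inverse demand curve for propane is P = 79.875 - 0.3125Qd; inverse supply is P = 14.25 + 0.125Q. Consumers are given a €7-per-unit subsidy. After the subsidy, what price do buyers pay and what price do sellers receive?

Pre-subsidy: 79.875 - 0.3125Q = 14.25 + 0.125Q gives Q* = 150 and P* = 33.
With the rebate, buyers effectively pay Pb = Ps − 7, where Ps is the price sellers receive.
On the curves, Pb = 79.875 - 0.3125Q and Ps = 14.25 + 0.125Q; the wedge Ps − Pb = 7 gives 14.25 + 0.125Q − (79.875 - 0.3125Q) = 7, so Q' = 166.
Then Pb = 79.875 − 0.3125·166 = 28 and Ps = 14.25 + 0.125·166 = 35.

Buyers pay €28; sellers receive €35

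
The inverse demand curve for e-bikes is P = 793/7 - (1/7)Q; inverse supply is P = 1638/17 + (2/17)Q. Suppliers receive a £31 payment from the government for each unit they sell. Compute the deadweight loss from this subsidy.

Deadweight loss = £1844.5

Pre-subsidy: 793/7 - (1/7)Q = 1638/17 + (2/17)Q gives Q* = 65 and P* = 104.
With the subsidy, sellers receive Ps = Pb + 31 for each unit, where Pb is the price buyers pay.
On the curves, Pb = 793/7 - (1/7)Q and Ps = 1638/17 + (2/17)Q; the wedge Ps − Pb = 31 gives 1638/17 + (2/17)Q − (793/7 - (1/7)Q) = 31, so Q' = 184.
Then Pb = 793/7 − (1/7)·184 = 87 and Ps = 1638/17 + (2/17)·184 = 118.
The subsidy expands output by 184 − 65 = 119 past the efficient level; on those units the gap between marginal cost and willingness to pay runs from 0 up to 31.
DWL = ½ × 31 × 119 = 1844.5.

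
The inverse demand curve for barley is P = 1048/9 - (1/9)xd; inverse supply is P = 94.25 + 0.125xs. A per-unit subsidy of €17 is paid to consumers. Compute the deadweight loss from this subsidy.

Pre-subsidy: 1048/9 - (1/9)x = 94.25 + 0.125x gives x* = 94 and P* = 106.
With the rebate, buyers effectively pay Pb = Ps − 17, where Ps is the price sellers receive.
On the curves, Pb = 1048/9 - (1/9)x and Ps = 94.25 + 0.125x; the wedge Ps − Pb = 17 gives 94.25 + 0.125x − (1048/9 - (1/9)x) = 17, so x' = 166.
Then Pb = 1048/9 − (1/9)·166 = 98 and Ps = 94.25 + 0.125·166 = 115.
The subsidy expands output by 166 − 94 = 72 past the efficient level; on those units the gap between marginal cost and willingness to pay runs from 0 up to 17.
DWL = ½ × 17 × 72 = 612.

Deadweight loss = €612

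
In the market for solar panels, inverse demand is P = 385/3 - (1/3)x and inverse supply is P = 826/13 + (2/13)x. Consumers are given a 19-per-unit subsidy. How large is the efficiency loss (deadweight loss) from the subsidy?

Pre-subsidy: 385/3 - (1/3)x = 826/13 + (2/13)x gives x* = 133 and P* = 84.
With the rebate, buyers effectively pay Pb = Ps − 19, where Ps is the price sellers receive.
On the curves, Pb = 385/3 - (1/3)x and Ps = 826/13 + (2/13)x; the wedge Ps − Pb = 19 gives 826/13 + (2/13)x − (385/3 - (1/3)x) = 19, so x' = 172.
Then Pb = 385/3 − (1/3)·172 = 71 and Ps = 826/13 + (2/13)·172 = 90.
The subsidy expands output by 172 − 133 = 39 past the efficient level; on those units the gap between marginal cost and willingness to pay runs from 0 up to 19.
DWL = ½ × 19 × 39 = 370.5.

Deadweight loss = 370.5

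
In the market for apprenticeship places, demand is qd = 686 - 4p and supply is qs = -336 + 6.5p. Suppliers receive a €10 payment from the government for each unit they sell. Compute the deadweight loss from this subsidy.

Deadweight loss = 2600/21

Pre-subsidy: 686 - 4p = -336 + 6.5p gives p* = 292/3, q* = 890/3.
With the subsidy, sellers receive ps = pb + 10 for each unit, where pb is the price buyers pay.
Supply in terms of pb becomes qs = -336 + 6.5(pb + 10) = -271 + 6.5pb. Setting this equal to demand: 686 - 4pb = -271 + 6.5pb, so pb = 638/7.
Sellers receive ps = 638/7 + 10 = 708/7; q' = 686 − 4·(638/7) = 2250/7.
The subsidy expands output by 2250/7 − 890/3 = 520/21 past the efficient level; on those units the gap between marginal cost and willingness to pay runs from 0 up to 10.
DWL = ½ × 10 × 520/21 = 2600/21.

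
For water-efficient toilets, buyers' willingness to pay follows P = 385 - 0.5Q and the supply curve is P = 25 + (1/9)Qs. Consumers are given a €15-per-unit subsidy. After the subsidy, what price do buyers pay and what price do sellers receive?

Pre-subsidy: 385 - 0.5Q = 25 + (1/9)Q gives Q* = 6480/11 and P* = 995/11.
With the rebate, buyers effectively pay Pb = Ps − 15, where Ps is the price sellers receive.
On the curves, Pb = 385 - 0.5Q and Ps = 25 + (1/9)Q; the wedge Ps − Pb = 15 gives 25 + (1/9)Q − (385 - 0.5Q) = 15, so Q' = 6750/11.
Then Pb = 385 − 0.5·(6750/11) = 860/11 and Ps = 25 + (1/9)·(6750/11) = 1025/11.

Buyers pay 860/11; sellers receive 1025/11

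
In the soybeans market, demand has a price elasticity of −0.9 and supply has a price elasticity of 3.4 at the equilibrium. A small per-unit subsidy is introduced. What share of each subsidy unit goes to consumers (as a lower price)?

Consumer share = 34/43

For a small subsidy around the equilibrium, the benefit split depends on the relative slopes, which at a point are proportional to the elasticities.
Buyer share = εs/(εs + |εd|) = 3.4/(3.4 + 0.9) = 34/43; seller share = |εd|/(εs + |εd|) = 9/43.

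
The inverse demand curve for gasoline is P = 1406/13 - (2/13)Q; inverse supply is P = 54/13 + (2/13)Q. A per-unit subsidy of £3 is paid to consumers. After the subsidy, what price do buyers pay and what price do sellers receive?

Pre-subsidy: 1406/13 - (2/13)Q = 54/13 + (2/13)Q gives Q* = 338 and P* = 730/13.
With the rebate, buyers effectively pay Pb = Ps − 3, where Ps is the price sellers receive.
On the curves, Pb = 1406/13 - (2/13)Q and Ps = 54/13 + (2/13)Q; the wedge Ps − Pb = 3 gives 54/13 + (2/13)Q − (1406/13 - (2/13)Q) = 3, so Q' = 347.75.
Then Pb = 1406/13 − (2/13)·347.75 = 1421/26 and Ps = 54/13 + (2/13)·347.75 = 1499/26.

Buyers pay 1421/26; sellers receive 1499/26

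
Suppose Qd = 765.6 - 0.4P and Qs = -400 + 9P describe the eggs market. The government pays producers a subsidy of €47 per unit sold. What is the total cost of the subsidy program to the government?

Government cost = €34498

Pre-subsidy: 765.6 - 0.4P = -400 + 9P gives P* = 124, Q* = 716.
With the subsidy, sellers receive Ps = Pb + 47 for each unit, where Pb is the price buyers pay.
Supply in terms of Pb becomes Qs = -400 + 9(Pb + 47) = 23 + 9Pb. Setting this equal to demand: 765.6 - 0.4Pb = 23 + 9Pb, so Pb = 79.
Sellers receive Ps = 79 + 47 = 126; Q' = 765.6 − 0.4·79 = 734.
Government outlay = subsidy × quantity = 47 × 734 = 34498.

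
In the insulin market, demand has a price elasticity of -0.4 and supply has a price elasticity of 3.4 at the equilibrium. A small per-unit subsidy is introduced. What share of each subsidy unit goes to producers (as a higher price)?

Producer share = 2/19

For a small subsidy around the equilibrium, the benefit split depends on the relative slopes, which at a point are proportional to the elasticities.
Buyer share = εs/(εs + |εd|) = 3.4/(3.4 + 0.4) = 17/19; seller share = |εd|/(εs + |εd|) = 2/19.
So producers capture 2/19 of the subsidy.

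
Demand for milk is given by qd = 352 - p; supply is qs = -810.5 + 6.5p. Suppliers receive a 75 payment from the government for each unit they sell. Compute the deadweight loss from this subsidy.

Deadweight loss = 2437.5

Pre-subsidy: 352 - p = -810.5 + 6.5p gives p* = 155, q* = 197.
With the subsidy, sellers receive ps = pb + 75 for each unit, where pb is the price buyers pay.
Supply in terms of pb becomes qs = -810.5 + 6.5(pb + 75) = -323 + 6.5pb. Setting this equal to demand: 352 - pb = -323 + 6.5pb, so pb = 90.
Sellers receive ps = 90 + 75 = 165; q' = 352 − 1·90 = 262.
The subsidy expands output by 262 − 197 = 65 past the efficient level; on those units the gap between marginal cost and willingness to pay runs from 0 up to 75.
DWL = ½ × 75 × 65 = 2437.5.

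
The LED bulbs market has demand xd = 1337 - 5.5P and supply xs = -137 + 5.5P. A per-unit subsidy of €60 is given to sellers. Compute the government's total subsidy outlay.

Government cost = €45900

Pre-subsidy: 1337 - 5.5P = -137 + 5.5P gives P* = 134, x* = 600.
With the subsidy, sellers receive Ps = Pb + 60 for each unit, where Pb is the price buyers pay.
Supply in terms of Pb becomes xs = -137 + 5.5(Pb + 60) = 193 + 5.5Pb. Setting this equal to demand: 1337 - 5.5Pb = 193 + 5.5Pb, so Pb = 104.
Sellers receive Ps = 104 + 60 = 164; x' = 1337 − 5.5·104 = 765.
Government outlay = subsidy × quantity = 60 × 765 = 45900.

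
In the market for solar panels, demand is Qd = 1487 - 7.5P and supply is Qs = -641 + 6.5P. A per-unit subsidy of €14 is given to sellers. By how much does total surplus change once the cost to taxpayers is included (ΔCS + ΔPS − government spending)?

Net change in total surplus = -€341.25

Pre-subsidy: 1487 - 7.5P = -641 + 6.5P gives P* = 152, Q* = 347.
With the subsidy, sellers receive Ps = Pb + 14 for each unit, where Pb is the price buyers pay.
Supply in terms of Pb becomes Qs = -641 + 6.5(Pb + 14) = -550 + 6.5Pb. Setting this equal to demand: 1487 - 7.5Pb = -550 + 6.5Pb, so Pb = 145.5.
Sellers receive Ps = 145.5 + 14 = 159.5; Q' = 1487 − 7.5·145.5 = 395.75.
ΔCS = ½(347 + 395.75)(152 − 145.5) = 2413.9375; ΔPS = ½(347 + 395.75)(159.5 − 152) = 2785.3125.
Government spending = 14 × 395.75 = 5540.5.
Net change = 2413.9375 + 2785.3125 − 5540.5 = -341.25. The loss equals the DWL triangle ½·14·48.75.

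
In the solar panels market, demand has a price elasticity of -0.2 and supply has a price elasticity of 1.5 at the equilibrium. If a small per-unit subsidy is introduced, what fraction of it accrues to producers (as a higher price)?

For a small subsidy around the equilibrium, the benefit split depends on the relative slopes, which at a point are proportional to the elasticities.
Buyer share = εs/(εs + |εd|) = 1.5/(1.5 + 0.2) = 15/17; seller share = |εd|/(εs + |εd|) = 2/17.
So producers capture 2/17 of the subsidy.

Producer share = 2/17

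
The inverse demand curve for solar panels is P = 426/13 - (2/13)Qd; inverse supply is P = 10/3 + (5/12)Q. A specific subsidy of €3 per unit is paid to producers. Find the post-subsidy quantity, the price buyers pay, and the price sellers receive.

Pre-subsidy: 426/13 - (2/13)Q = 10/3 + (5/12)Q gives Q* = 4592/89 and P* = 2210/89.
With the subsidy, sellers receive Ps = Pb + 3 for each unit, where Pb is the price buyers pay.
On the curves, Pb = 426/13 - (2/13)Q and Ps = 10/3 + (5/12)Q; the wedge Ps − Pb = 3 gives 10/3 + (5/12)Q − (426/13 - (2/13)Q) = 3, so Q' = 5060/89.
Then Pb = 426/13 − (2/13)·(5060/89) = 2138/89 and Ps = 10/3 + (5/12)·(5060/89) = 2405/89.

Q' = 5060/89; buyers pay 2138/89; sellers receive 2405/89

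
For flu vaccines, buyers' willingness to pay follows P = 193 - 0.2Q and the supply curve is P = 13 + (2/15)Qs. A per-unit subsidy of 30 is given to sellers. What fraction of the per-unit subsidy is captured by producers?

Pre-subsidy: 193 - 0.2Q = 13 + (2/15)Q gives Q* = 540 and P* = 85.
With the subsidy, sellers receive Ps = Pb + 30 for each unit, where Pb is the price buyers pay.
On the curves, Pb = 193 - 0.2Q and Ps = 13 + (2/15)Q; the wedge Ps − Pb = 30 gives 13 + (2/15)Q − (193 - 0.2Q) = 30, so Q' = 630.
Then Pb = 193 − 0.2·630 = 67 and Ps = 13 + (2/15)·630 = 97.
Buyers' price falls by P* − Pb = 85 − 67 = 18; sellers' price rises by Ps − P* = 97 − 85 = 12.
So producers capture 12/30 = 0.4 of each unit of subsidy.

Producer share = 0.4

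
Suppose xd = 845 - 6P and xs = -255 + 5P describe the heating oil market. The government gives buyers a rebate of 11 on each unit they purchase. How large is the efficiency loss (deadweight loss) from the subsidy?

Pre-subsidy: 845 - 6P = -255 + 5P gives P* = 100, x* = 245.
With the rebate, buyers effectively pay Pb = Ps − 11, where Ps is the price sellers receive.
Demand in terms of Ps becomes xd = 845 − 6(Ps − 11) = 911 - 6Ps. Setting this equal to supply: 911 - 6Ps = -255 + 5Ps, so Ps = 106.
Buyers pay Pb = 106 − 11 = 95; x' = -255 + 5·106 = 275.
The subsidy expands output by 275 − 245 = 30 past the efficient level; on those units the gap between marginal cost and willingness to pay runs from 0 up to 11.
DWL = ½ × 11 × 30 = 165.

Deadweight loss = 165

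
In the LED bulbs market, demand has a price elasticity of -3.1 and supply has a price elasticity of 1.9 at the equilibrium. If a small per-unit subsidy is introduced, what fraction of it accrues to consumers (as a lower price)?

Consumer share = 0.38

For a small subsidy around the equilibrium, the benefit split depends on the relative slopes, which at a point are proportional to the elasticities.
Buyer share = εs/(εs + |εd|) = 1.9/(1.9 + 3.1) = 0.38; seller share = |εd|/(εs + |εd|) = 0.62.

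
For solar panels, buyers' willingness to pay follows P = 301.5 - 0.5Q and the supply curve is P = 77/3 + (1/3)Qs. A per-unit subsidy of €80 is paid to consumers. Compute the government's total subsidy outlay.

Government cost = €34160

Pre-subsidy: 301.5 - 0.5Q = 77/3 + (1/3)Q gives Q* = 331 and P* = 136.
With the rebate, buyers effectively pay Pb = Ps − 80, where Ps is the price sellers receive.
On the curves, Pb = 301.5 - 0.5Q and Ps = 77/3 + (1/3)Q; the wedge Ps − Pb = 80 gives 77/3 + (1/3)Q − (301.5 - 0.5Q) = 80, so Q' = 427.
Then Pb = 301.5 − 0.5·427 = 88 and Ps = 77/3 + (1/3)·427 = 168.
Government outlay = subsidy × quantity = 80 × 427 = 34160.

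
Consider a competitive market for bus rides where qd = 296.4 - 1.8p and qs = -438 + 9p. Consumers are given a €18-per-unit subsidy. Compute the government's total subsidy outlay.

Pre-subsidy: 296.4 - 1.8p = -438 + 9p gives p* = 68, q* = 174.
With the rebate, buyers effectively pay pb = ps − 18, where ps is the price sellers receive.
Demand in terms of ps becomes qd = 296.4 − 1.8(ps − 18) = 328.8 - 1.8ps. Setting this equal to supply: 328.8 - 1.8ps = -438 + 9ps, so ps = 71.
Buyers pay pb = 71 − 18 = 53; q' = -438 + 9·71 = 201.
Government outlay = subsidy × quantity = 18 × 201 = 3618.

Government cost = €3618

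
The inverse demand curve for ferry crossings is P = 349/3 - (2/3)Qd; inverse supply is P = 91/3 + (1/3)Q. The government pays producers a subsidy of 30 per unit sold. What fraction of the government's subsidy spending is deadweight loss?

Pre-subsidy: 349/3 - (2/3)Q = 91/3 + (1/3)Q gives Q* = 86 and P* = 59.
With the subsidy, sellers receive Ps = Pb + 30 for each unit, where Pb is the price buyers pay.
On the curves, Pb = 349/3 - (2/3)Q and Ps = 91/3 + (1/3)Q; the wedge Ps − Pb = 30 gives 91/3 + (1/3)Q − (349/3 - (2/3)Q) = 30, so Q' = 116.
Then Pb = 349/3 − (2/3)·116 = 39 and Ps = 91/3 + (1/3)·116 = 69.
ΔCS = ½(86 + 116)(59 − 39) = 2020; ΔPS = ½(86 + 116)(69 − 59) = 1010.
Government spending = 30 × 116 = 3480.
DWL = ½ × 30 × (116 − 86) = 450; fraction = 450 / 3480 = 15/116.

DWL / government spending = 15/116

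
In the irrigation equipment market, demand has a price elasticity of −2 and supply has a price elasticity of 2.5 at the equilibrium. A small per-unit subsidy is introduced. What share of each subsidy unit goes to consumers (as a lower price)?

For a small subsidy around the equilibrium, the benefit split depends on the relative slopes, which at a point are proportional to the elasticities.
Buyer share = εs/(εs + |εd|) = 2.5/(2.5 + 2) = 5/9; seller share = |εd|/(εs + |εd|) = 4/9.

Consumer share = 5/9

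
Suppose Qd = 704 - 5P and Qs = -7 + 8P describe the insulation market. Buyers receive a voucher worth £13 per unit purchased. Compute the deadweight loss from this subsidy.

Deadweight loss = £260

Pre-subsidy: 704 - 5P = -7 + 8P gives P* = 711/13, Q* = 5597/13.
With the rebate, buyers effectively pay Pb = Ps − 13, where Ps is the price sellers receive.
Demand in terms of Ps becomes Qd = 704 − 5(Ps − 13) = 769 - 5Ps. Setting this equal to supply: 769 - 5Ps = -7 + 8Ps, so Ps = 776/13.
Buyers pay Pb = 776/13 − 13 = 607/13; Q' = -7 + 8·(776/13) = 6117/13.
The subsidy expands output by 6117/13 − 5597/13 = 40 past the efficient level; on those units the gap between marginal cost and willingness to pay runs from 0 up to 13.
DWL = ½ × 13 × 40 = 260.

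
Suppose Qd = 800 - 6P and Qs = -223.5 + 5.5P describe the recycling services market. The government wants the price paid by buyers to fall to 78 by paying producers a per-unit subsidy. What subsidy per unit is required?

At a buyer price of 78, quantity demanded is 800 − 6·78 = 332.
Sellers supply 332 only when they receive Ps with -223.5 + 5.5·Ps = 332, i.e. Ps = 101.
s = Ps − Pb = 101 − 78 = 23.

Required subsidy s = 23 per unit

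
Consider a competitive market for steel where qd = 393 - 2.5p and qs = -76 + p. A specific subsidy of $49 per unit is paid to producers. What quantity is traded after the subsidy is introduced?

q' = 93

Pre-subsidy: 393 - 2.5p = -76 + p gives p* = 134, q* = 58.
With the subsidy, sellers receive ps = pb + 49 for each unit, where pb is the price buyers pay.
Supply in terms of pb becomes qs = -76 + 1(pb + 49) = -27 + pb. Setting this equal to demand: 393 - 2.5pb = -27 + pb, so pb = 120.
Sellers receive ps = 120 + 49 = 169; q' = 393 − 2.5·120 = 93.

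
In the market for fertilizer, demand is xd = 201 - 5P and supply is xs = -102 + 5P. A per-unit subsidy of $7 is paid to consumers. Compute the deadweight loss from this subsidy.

Pre-subsidy: 201 - 5P = -102 + 5P gives P* = 30.3, x* = 49.5.
With the rebate, buyers effectively pay Pb = Ps − 7, where Ps is the price sellers receive.
Demand in terms of Ps becomes xd = 201 − 5(Ps − 7) = 236 - 5Ps. Setting this equal to supply: 236 - 5Ps = -102 + 5Ps, so Ps = 33.8.
Buyers pay Pb = 33.8 − 7 = 26.8; x' = -102 + 5·33.8 = 67.
The subsidy expands output by 67 − 49.5 = 17.5 past the efficient level; on those units the gap between marginal cost and willingness to pay runs from 0 up to 7.
DWL = ½ × 7 × 17.5 = 61.25.

Deadweight loss = $61.25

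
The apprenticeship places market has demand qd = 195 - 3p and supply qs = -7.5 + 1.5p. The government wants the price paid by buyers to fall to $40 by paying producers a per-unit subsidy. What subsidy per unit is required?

At a buyer price of 40, quantity demanded is 195 − 3·40 = 75.
Sellers supply 75 only when they receive ps with -7.5 + 1.5·ps = 75, i.e. ps = 55.
s = ps − pb = 55 − 40 = 15.

Required subsidy s = $15 per unit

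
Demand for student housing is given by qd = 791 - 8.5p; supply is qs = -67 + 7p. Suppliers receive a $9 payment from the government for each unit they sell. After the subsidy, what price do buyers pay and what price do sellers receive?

Buyers pay 1590/31; sellers receive 1869/31

Pre-subsidy: 791 - 8.5p = -67 + 7p gives p* = 1716/31, q* = 9935/31.
With the subsidy, sellers receive ps = pb + 9 for each unit, where pb is the price buyers pay.
Supply in terms of pb becomes qs = -67 + 7(pb + 9) = -4 + 7pb. Setting this equal to demand: 791 - 8.5pb = -4 + 7pb, so pb = 1590/31.
Sellers receive ps = 1590/31 + 9 = 1869/31; q' = 791 − 8.5·(1590/31) = 11006/31.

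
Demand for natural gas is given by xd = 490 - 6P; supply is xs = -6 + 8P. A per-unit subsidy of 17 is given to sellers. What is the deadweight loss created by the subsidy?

Pre-subsidy: 490 - 6P = -6 + 8P gives P* = 248/7, x* = 1942/7.
With the subsidy, sellers receive Ps = Pb + 17 for each unit, where Pb is the price buyers pay.
Supply in terms of Pb becomes xs = -6 + 8(Pb + 17) = 130 + 8Pb. Setting this equal to demand: 490 - 6Pb = 130 + 8Pb, so Pb = 180/7.
Sellers receive Ps = 180/7 + 17 = 299/7; x' = 490 − 6·(180/7) = 2350/7.
The subsidy expands output by 2350/7 − 1942/7 = 408/7 past the efficient level; on those units the gap between marginal cost and willingness to pay runs from 0 up to 17.
DWL = ½ × 17 × 408/7 = 3468/7.

Deadweight loss = 3468/7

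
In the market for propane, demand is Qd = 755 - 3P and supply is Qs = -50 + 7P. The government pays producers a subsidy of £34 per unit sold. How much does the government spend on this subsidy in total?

Government cost = £19886.6

Pre-subsidy: 755 - 3P = -50 + 7P gives P* = 80.5, Q* = 513.5.
With the subsidy, sellers receive Ps = Pb + 34 for each unit, where Pb is the price buyers pay.
Supply in terms of Pb becomes Qs = -50 + 7(Pb + 34) = 188 + 7Pb. Setting this equal to demand: 755 - 3Pb = 188 + 7Pb, so Pb = 56.7.
Sellers receive Ps = 56.7 + 34 = 90.7; Q' = 755 − 3·56.7 = 584.9.
Government outlay = subsidy × quantity = 34 × 584.9 = 19886.6.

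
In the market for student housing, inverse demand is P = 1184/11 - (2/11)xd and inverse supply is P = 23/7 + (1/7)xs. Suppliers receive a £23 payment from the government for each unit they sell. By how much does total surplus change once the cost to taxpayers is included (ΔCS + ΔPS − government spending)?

Pre-subsidy: 1184/11 - (2/11)x = 23/7 + (1/7)x gives x* = 321.4 and P* = 49.2.
With the subsidy, sellers receive Ps = Pb + 23 for each unit, where Pb is the price buyers pay.
On the curves, Pb = 1184/11 - (2/11)x and Ps = 23/7 + (1/7)x; the wedge Ps − Pb = 23 gives 23/7 + (1/7)x − (1184/11 - (2/11)x) = 23, so x' = 392.24.
Then Pb = 1184/11 − (2/11)·392.24 = 36.32 and Ps = 23/7 + (1/7)·392.24 = 59.32.
ΔCS = ½(321.4 + 392.24)(49.2 − 36.32) = 4595.8416; ΔPS = ½(321.4 + 392.24)(59.32 − 49.2) = 3611.0184.
Government spending = 23 × 392.24 = 9021.52.
Net change = 4595.8416 + 3611.0184 − 9021.52 = -814.66. The loss equals the DWL triangle ½·23·70.84.

Net change in total surplus = -£814.66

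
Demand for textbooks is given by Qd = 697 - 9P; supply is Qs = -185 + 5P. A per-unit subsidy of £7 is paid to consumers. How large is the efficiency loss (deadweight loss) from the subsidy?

Deadweight loss = £78.75

Pre-subsidy: 697 - 9P = -185 + 5P gives P* = 63, Q* = 130.
With the rebate, buyers effectively pay Pb = Ps − 7, where Ps is the price sellers receive.
Demand in terms of Ps becomes Qd = 697 − 9(Ps − 7) = 760 - 9Ps. Setting this equal to supply: 760 - 9Ps = -185 + 5Ps, so Ps = 67.5.
Buyers pay Pb = 67.5 − 7 = 60.5; Q' = -185 + 5·67.5 = 152.5.
The subsidy expands output by 152.5 − 130 = 22.5 past the efficient level; on those units the gap between marginal cost and willingness to pay runs from 0 up to 7.
DWL = ½ × 7 × 22.5 = 78.75.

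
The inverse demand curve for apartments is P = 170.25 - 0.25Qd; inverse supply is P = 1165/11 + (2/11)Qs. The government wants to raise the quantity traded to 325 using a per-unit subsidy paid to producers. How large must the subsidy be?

At Q = 325, from the demand curve buyers pay Pb = 170.25 − 0.25·325 = 89; from the supply curve sellers need Ps = 1165/11 + (2/11)·325 = 165.
The subsidy must fill the gap: s = Ps − Pb = 165 − 89 = 76.

Required subsidy s = 76 per unit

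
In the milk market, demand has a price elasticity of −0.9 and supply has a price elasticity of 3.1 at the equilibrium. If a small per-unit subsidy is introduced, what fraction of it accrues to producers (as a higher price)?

Producer share = 0.225

For a small subsidy around the equilibrium, the benefit split depends on the relative slopes, which at a point are proportional to the elasticities.
Buyer share = εs/(εs + |εd|) = 3.1/(3.1 + 0.9) = 0.775; seller share = |εd|/(εs + |εd|) = 0.225.
So producers capture 0.225 of the subsidy.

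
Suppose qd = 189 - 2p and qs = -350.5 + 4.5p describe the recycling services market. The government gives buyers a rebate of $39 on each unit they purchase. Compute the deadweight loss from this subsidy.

Pre-subsidy: 189 - 2p = -350.5 + 4.5p gives p* = 83, q* = 23.
With the rebate, buyers effectively pay pb = ps − 39, where ps is the price sellers receive.
Demand in terms of ps becomes qd = 189 − 2(ps − 39) = 267 - 2ps. Setting this equal to supply: 267 - 2ps = -350.5 + 4.5ps, so ps = 95.
Buyers pay pb = 95 − 39 = 56; q' = -350.5 + 4.5·95 = 77.
The subsidy expands output by 77 − 23 = 54 past the efficient level; on those units the gap between marginal cost and willingness to pay runs from 0 up to 39.
DWL = ½ × 39 × 54 = 1053.

Deadweight loss = $1053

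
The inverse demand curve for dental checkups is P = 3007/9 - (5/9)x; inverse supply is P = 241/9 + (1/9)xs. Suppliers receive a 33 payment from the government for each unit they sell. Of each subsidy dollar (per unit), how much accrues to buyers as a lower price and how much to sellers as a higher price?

Pre-subsidy: 3007/9 - (5/9)x = 241/9 + (1/9)x gives x* = 461 and P* = 78.
With the subsidy, sellers receive Ps = Pb + 33 for each unit, where Pb is the price buyers pay.
On the curves, Pb = 3007/9 - (5/9)x and Ps = 241/9 + (1/9)x; the wedge Ps − Pb = 33 gives 241/9 + (1/9)x − (3007/9 - (5/9)x) = 33, so x' = 510.5.
Then Pb = 3007/9 − (5/9)·510.5 = 50.5 and Ps = 241/9 + (1/9)·510.5 = 83.5.
Buyers' price falls by P* − Pb = 78 − 50.5 = 27.5; sellers' price rises by Ps − P* = 83.5 − 78 = 5.5.

Buyers gain 27.5 per unit; sellers gain 5.5 per unit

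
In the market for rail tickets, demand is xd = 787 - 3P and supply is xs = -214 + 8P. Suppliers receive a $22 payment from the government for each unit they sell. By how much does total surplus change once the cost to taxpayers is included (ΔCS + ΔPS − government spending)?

Pre-subsidy: 787 - 3P = -214 + 8P gives P* = 91, x* = 514.
With the subsidy, sellers receive Ps = Pb + 22 for each unit, where Pb is the price buyers pay.
Supply in terms of Pb becomes xs = -214 + 8(Pb + 22) = -38 + 8Pb. Setting this equal to demand: 787 - 3Pb = -38 + 8Pb, so Pb = 75.
Sellers receive Ps = 75 + 22 = 97; x' = 787 − 3·75 = 562.
ΔCS = ½(514 + 562)(91 − 75) = 8608; ΔPS = ½(514 + 562)(97 − 91) = 3228.
Government spending = 22 × 562 = 12364.
Net change = 8608 + 3228 − 12364 = -528. The loss equals the DWL triangle ½·22·48.

Net change in total surplus = -$528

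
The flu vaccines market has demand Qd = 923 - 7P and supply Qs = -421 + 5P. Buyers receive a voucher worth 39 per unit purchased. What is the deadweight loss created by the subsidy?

Deadweight loss = 2218.125

Pre-subsidy: 923 - 7P = -421 + 5P gives P* = 112, Q* = 139.
With the rebate, buyers effectively pay Pb = Ps − 39, where Ps is the price sellers receive.
Demand in terms of Ps becomes Qd = 923 − 7(Ps − 39) = 1196 - 7Ps. Setting this equal to supply: 1196 - 7Ps = -421 + 5Ps, so Ps = 134.75.
Buyers pay Pb = 134.75 − 39 = 95.75; Q' = -421 + 5·134.75 = 252.75.
The subsidy expands output by 252.75 − 139 = 113.75 past the efficient level; on those units the gap between marginal cost and willingness to pay runs from 0 up to 39.
DWL = ½ × 39 × 113.75 = 2218.125.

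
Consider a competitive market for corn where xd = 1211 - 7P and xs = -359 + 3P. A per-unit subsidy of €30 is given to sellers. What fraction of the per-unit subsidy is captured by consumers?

Consumer share = 0.3

Pre-subsidy: 1211 - 7P = -359 + 3P gives P* = 157, x* = 112.
With the subsidy, sellers receive Ps = Pb + 30 for each unit, where Pb is the price buyers pay.
Supply in terms of Pb becomes xs = -359 + 3(Pb + 30) = -269 + 3Pb. Setting this equal to demand: 1211 - 7Pb = -269 + 3Pb, so Pb = 148.
Sellers receive Ps = 148 + 30 = 178; x' = 1211 − 7·148 = 175.
Buyers' price falls by P* − Pb = 157 − 148 = 9; sellers' price rises by Ps − P* = 178 − 157 = 21.
So consumers capture 9/30 = 0.3 of each unit of subsidy.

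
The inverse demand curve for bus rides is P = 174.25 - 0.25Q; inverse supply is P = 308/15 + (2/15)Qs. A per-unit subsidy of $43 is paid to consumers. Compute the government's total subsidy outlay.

Government cost = 507529/23

Pre-subsidy: 174.25 - 0.25Q = 308/15 + (2/15)Q gives Q* = 401 and P* = 74.
With the rebate, buyers effectively pay Pb = Ps − 43, where Ps is the price sellers receive.
On the curves, Pb = 174.25 - 0.25Q and Ps = 308/15 + (2/15)Q; the wedge Ps − Pb = 43 gives 308/15 + (2/15)Q − (174.25 - 0.25Q) = 43, so Q' = 11803/23.
Then Pb = 174.25 − 0.25·(11803/23) = 1057/23 and Ps = 308/15 + (2/15)·(11803/23) = 2046/23.
Government outlay = subsidy × quantity = 43 × 11803/23 = 507529/23.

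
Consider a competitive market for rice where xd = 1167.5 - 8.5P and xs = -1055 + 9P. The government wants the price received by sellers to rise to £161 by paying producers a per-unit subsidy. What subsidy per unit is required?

At a seller price of 161, quantity supplied is -1055 + 9·161 = 394.
Buyers absorb 394 only when they pay Pb with 1167.5 − 8.5·Pb = 394, i.e. Pb = 91.
s = Ps − Pb = 161 − 91 = 70.

Required subsidy s = £70 per unit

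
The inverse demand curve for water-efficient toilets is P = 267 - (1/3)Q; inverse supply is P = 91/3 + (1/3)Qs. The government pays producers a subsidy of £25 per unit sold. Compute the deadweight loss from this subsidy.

Pre-subsidy: 267 - (1/3)Q = 91/3 + (1/3)Q gives Q* = 355 and P* = 446/3.
With the subsidy, sellers receive Ps = Pb + 25 for each unit, where Pb is the price buyers pay.
On the curves, Pb = 267 - (1/3)Q and Ps = 91/3 + (1/3)Q; the wedge Ps − Pb = 25 gives 91/3 + (1/3)Q − (267 - (1/3)Q) = 25, so Q' = 392.5.
Then Pb = 267 − (1/3)·392.5 = 817/6 and Ps = 91/3 + (1/3)·392.5 = 967/6.
The subsidy expands output by 392.5 − 355 = 37.5 past the efficient level; on those units the gap between marginal cost and willingness to pay runs from 0 up to 25.
DWL = ½ × 25 × 37.5 = 468.75.

Deadweight loss = £468.75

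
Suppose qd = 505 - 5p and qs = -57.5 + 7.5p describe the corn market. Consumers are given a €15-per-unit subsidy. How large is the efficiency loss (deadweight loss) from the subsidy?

Pre-subsidy: 505 - 5p = -57.5 + 7.5p gives p* = 45, q* = 280.
With the rebate, buyers effectively pay pb = ps − 15, where ps is the price sellers receive.
Demand in terms of ps becomes qd = 505 − 5(ps − 15) = 580 - 5ps. Setting this equal to supply: 580 - 5ps = -57.5 + 7.5ps, so ps = 51.
Buyers pay pb = 51 − 15 = 36; q' = -57.5 + 7.5·51 = 325.
The subsidy expands output by 325 − 280 = 45 past the efficient level; on those units the gap between marginal cost and willingness to pay runs from 0 up to 15.
DWL = ½ × 15 × 45 = 337.5.

Deadweight loss = €337.5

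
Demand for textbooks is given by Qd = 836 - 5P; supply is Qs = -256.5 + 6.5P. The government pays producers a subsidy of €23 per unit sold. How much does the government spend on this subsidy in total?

Government cost = €9798

Pre-subsidy: 836 - 5P = -256.5 + 6.5P gives P* = 95, Q* = 361.
With the subsidy, sellers receive Ps = Pb + 23 for each unit, where Pb is the price buyers pay.
Supply in terms of Pb becomes Qs = -256.5 + 6.5(Pb + 23) = -107 + 6.5Pb. Setting this equal to demand: 836 - 5Pb = -107 + 6.5Pb, so Pb = 82.
Sellers receive Ps = 82 + 23 = 105; Q' = 836 − 5·82 = 426.
Government outlay = subsidy × quantity = 23 × 426 = 9798.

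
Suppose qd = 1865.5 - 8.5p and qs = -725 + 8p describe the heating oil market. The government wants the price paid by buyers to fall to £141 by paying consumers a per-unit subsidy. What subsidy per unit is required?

Required subsidy s = £33 per unit

At a buyer price of 141, quantity demanded is 1865.5 − 8.5·141 = 667.
Sellers supply 667 only when they receive ps with -725 + 8·ps = 667, i.e. ps = 174.
s = ps − pb = 174 − 141 = 33.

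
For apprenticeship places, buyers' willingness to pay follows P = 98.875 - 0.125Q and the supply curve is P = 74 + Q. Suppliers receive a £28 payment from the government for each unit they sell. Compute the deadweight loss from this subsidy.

Pre-subsidy: 98.875 - 0.125Q = 74 + Q gives Q* = 199/9 and P* = 865/9.
With the subsidy, sellers receive Ps = Pb + 28 for each unit, where Pb is the price buyers pay.
On the curves, Pb = 98.875 - 0.125Q and Ps = 74 + Q; the wedge Ps − Pb = 28 gives 74 + Q − (98.875 - 0.125Q) = 28, so Q' = 47.
Then Pb = 98.875 − 0.125·47 = 93 and Ps = 74 + 1·47 = 121.
The subsidy expands output by 47 − 199/9 = 224/9 past the efficient level; on those units the gap between marginal cost and willingness to pay runs from 0 up to 28.
DWL = ½ × 28 × 224/9 = 3136/9.

Deadweight loss = 3136/9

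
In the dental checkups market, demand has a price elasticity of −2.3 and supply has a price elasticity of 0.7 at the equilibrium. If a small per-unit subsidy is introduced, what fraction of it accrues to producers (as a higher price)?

For a small subsidy around the equilibrium, the benefit split depends on the relative slopes, which at a point are proportional to the elasticities.
Buyer share = εs/(εs + |εd|) = 0.7/(0.7 + 2.3) = 7/30; seller share = |εd|/(εs + |εd|) = 23/30.
So producers capture 23/30 of the subsidy.

Producer share = 23/30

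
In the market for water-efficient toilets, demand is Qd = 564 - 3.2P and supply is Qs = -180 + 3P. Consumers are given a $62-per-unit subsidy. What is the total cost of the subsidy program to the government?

Government cost = $17112

Pre-subsidy: 564 - 3.2P = -180 + 3P gives P* = 120, Q* = 180.
With the rebate, buyers effectively pay Pb = Ps − 62, where Ps is the price sellers receive.
Demand in terms of Ps becomes Qd = 564 − 3.2(Ps − 62) = 762.4 - 3.2Ps. Setting this equal to supply: 762.4 - 3.2Ps = -180 + 3Ps, so Ps = 152.
Buyers pay Pb = 152 − 62 = 90; Q' = -180 + 3·152 = 276.
Government outlay = subsidy × quantity = 62 × 276 = 17112.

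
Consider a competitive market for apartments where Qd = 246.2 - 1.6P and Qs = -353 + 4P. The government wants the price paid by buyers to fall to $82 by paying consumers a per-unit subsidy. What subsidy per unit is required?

Required subsidy s = $35 per unit

At a buyer price of 82, quantity demanded is 246.2 − 1.6·82 = 115.
Sellers supply 115 only when they receive Ps with -353 + 4·Ps = 115, i.e. Ps = 117.
s = Ps − Pb = 117 − 82 = 35.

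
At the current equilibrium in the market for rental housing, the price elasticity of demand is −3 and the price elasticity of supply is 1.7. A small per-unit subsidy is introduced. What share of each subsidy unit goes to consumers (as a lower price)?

For a small subsidy around the equilibrium, the benefit split depends on the relative slopes, which at a point are proportional to the elasticities.
Buyer share = εs/(εs + |εd|) = 1.7/(1.7 + 3) = 17/47; seller share = |εd|/(εs + |εd|) = 30/47.

Consumer share = 17/47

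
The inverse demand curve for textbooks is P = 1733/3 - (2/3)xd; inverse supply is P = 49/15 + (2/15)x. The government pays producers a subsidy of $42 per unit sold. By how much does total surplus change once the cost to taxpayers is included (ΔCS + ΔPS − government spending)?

Net change in total surplus = -$1102.5

Pre-subsidy: 1733/3 - (2/3)x = 49/15 + (2/15)x gives x* = 718 and P* = 99.
With the subsidy, sellers receive Ps = Pb + 42 for each unit, where Pb is the price buyers pay.
On the curves, Pb = 1733/3 - (2/3)x and Ps = 49/15 + (2/15)x; the wedge Ps − Pb = 42 gives 49/15 + (2/15)x − (1733/3 - (2/3)x) = 42, so x' = 770.5.
Then Pb = 1733/3 − (2/3)·770.5 = 64 and Ps = 49/15 + (2/15)·770.5 = 106.
ΔCS = ½(718 + 770.5)(99 − 64) = 26048.75; ΔPS = ½(718 + 770.5)(106 − 99) = 5209.75.
Government spending = 42 × 770.5 = 32361.
Net change = 26048.75 + 5209.75 − 32361 = -1102.5. The loss equals the DWL triangle ½·42·52.5.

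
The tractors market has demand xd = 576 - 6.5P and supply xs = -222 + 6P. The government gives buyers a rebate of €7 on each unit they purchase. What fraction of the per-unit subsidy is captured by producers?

Pre-subsidy: 576 - 6.5P = -222 + 6P gives P* = 63.84, x* = 161.04.
With the rebate, buyers effectively pay Pb = Ps − 7, where Ps is the price sellers receive.
Demand in terms of Ps becomes xd = 576 − 6.5(Ps − 7) = 621.5 - 6.5Ps. Setting this equal to supply: 621.5 - 6.5Ps = -222 + 6Ps, so Ps = 67.48.
Buyers pay Pb = 67.48 − 7 = 60.48; x' = -222 + 6·67.48 = 182.88.
Buyers' price falls by P* − Pb = 63.84 − 60.48 = 3.36; sellers' price rises by Ps − P* = 67.48 − 63.84 = 3.64.
So producers capture 3.64/7 = 0.52 of each unit of subsidy.

Producer share = 0.52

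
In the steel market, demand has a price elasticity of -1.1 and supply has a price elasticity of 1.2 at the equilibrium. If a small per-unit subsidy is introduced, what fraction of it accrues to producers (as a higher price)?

For a small subsidy around the equilibrium, the benefit split depends on the relative slopes, which at a point are proportional to the elasticities.
Buyer share = εs/(εs + |εd|) = 1.2/(1.2 + 1.1) = 12/23; seller share = |εd|/(εs + |εd|) = 11/23.
So producers capture 11/23 of the subsidy.

Producer share = 11/23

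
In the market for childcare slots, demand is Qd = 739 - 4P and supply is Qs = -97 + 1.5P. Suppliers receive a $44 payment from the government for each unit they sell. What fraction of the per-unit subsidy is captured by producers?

Pre-subsidy: 739 - 4P = -97 + 1.5P gives P* = 152, Q* = 131.
With the subsidy, sellers receive Ps = Pb + 44 for each unit, where Pb is the price buyers pay.
Supply in terms of Pb becomes Qs = -97 + 1.5(Pb + 44) = -31 + 1.5Pb. Setting this equal to demand: 739 - 4Pb = -31 + 1.5Pb, so Pb = 140.
Sellers receive Ps = 140 + 44 = 184; Q' = 739 − 4·140 = 179.
Buyers' price falls by P* − Pb = 152 − 140 = 12; sellers' price rises by Ps − P* = 184 − 152 = 32.
So producers capture 32/44 = 8/11 of each unit of subsidy.

Producer share = 8/11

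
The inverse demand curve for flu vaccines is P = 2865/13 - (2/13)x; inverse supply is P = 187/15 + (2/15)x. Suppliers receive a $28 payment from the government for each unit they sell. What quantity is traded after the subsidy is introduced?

x' = 821.5

Pre-subsidy: 2865/13 - (2/13)x = 187/15 + (2/15)x gives x* = 724 and P* = 109.
With the subsidy, sellers receive Ps = Pb + 28 for each unit, where Pb is the price buyers pay.
On the curves, Pb = 2865/13 - (2/13)x and Ps = 187/15 + (2/15)x; the wedge Ps − Pb = 28 gives 187/15 + (2/15)x − (2865/13 - (2/13)x) = 28, so x' = 821.5.
Then Pb = 2865/13 − (2/13)·821.5 = 94 and Ps = 187/15 + (2/15)·821.5 = 122.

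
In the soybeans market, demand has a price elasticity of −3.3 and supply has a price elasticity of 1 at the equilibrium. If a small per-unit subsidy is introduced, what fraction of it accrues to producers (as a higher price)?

For a small subsidy around the equilibrium, the benefit split depends on the relative slopes, which at a point are proportional to the elasticities.
Buyer share = εs/(εs + |εd|) = 1/(1 + 3.3) = 10/43; seller share = |εd|/(εs + |εd|) = 33/43.
So producers capture 33/43 of the subsidy.

Producer share = 33/43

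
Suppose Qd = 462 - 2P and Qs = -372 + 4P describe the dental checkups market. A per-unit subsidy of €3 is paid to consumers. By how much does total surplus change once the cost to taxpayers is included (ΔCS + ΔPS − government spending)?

Net change in total surplus = -€6

Pre-subsidy: 462 - 2P = -372 + 4P gives P* = 139, Q* = 184.
With the rebate, buyers effectively pay Pb = Ps − 3, where Ps is the price sellers receive.
Demand in terms of Ps becomes Qd = 462 − 2(Ps − 3) = 468 - 2Ps. Setting this equal to supply: 468 - 2Ps = -372 + 4Ps, so Ps = 140.
Buyers pay Pb = 140 − 3 = 137; Q' = -372 + 4·140 = 188.
ΔCS = ½(184 + 188)(139 − 137) = 372; ΔPS = ½(184 + 188)(140 − 139) = 186.
Government spending = 3 × 188 = 564.
Net change = 372 + 186 − 564 = -6. The loss equals the DWL triangle ½·3·4.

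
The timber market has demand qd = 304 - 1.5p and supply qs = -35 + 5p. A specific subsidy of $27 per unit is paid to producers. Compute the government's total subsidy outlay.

Government cost = 90180/13

Pre-subsidy: 304 - 1.5p = -35 + 5p gives p* = 678/13, q* = 2935/13.
With the subsidy, sellers receive ps = pb + 27 for each unit, where pb is the price buyers pay.
Supply in terms of pb becomes qs = -35 + 5(pb + 27) = 100 + 5pb. Setting this equal to demand: 304 - 1.5pb = 100 + 5pb, so pb = 408/13.
Sellers receive ps = 408/13 + 27 = 759/13; q' = 304 − 1.5·(408/13) = 3340/13.
Government outlay = subsidy × quantity = 27 × 3340/13 = 90180/13.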